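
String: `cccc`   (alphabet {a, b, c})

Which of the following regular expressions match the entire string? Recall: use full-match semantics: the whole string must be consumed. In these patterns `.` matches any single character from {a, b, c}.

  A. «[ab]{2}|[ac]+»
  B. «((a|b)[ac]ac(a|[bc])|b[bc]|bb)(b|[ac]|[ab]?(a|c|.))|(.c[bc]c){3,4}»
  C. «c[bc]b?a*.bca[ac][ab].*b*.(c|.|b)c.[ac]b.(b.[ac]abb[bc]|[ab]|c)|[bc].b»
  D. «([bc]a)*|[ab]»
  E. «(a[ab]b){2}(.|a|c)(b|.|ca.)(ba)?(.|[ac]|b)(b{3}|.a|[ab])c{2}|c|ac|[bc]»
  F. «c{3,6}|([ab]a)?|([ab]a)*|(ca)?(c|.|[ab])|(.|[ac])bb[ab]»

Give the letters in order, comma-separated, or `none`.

A, F

A → match
B → no match
C → no match
D → no match
E → no match
F → match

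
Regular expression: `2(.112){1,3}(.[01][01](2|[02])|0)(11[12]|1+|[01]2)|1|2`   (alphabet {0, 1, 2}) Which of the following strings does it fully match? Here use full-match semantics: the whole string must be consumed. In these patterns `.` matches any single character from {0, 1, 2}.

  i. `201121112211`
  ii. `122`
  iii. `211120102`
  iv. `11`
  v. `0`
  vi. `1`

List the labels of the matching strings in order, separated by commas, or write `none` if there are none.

i → no match
ii → no match
iii → no match
iv → no match
v → no match
vi → match

vi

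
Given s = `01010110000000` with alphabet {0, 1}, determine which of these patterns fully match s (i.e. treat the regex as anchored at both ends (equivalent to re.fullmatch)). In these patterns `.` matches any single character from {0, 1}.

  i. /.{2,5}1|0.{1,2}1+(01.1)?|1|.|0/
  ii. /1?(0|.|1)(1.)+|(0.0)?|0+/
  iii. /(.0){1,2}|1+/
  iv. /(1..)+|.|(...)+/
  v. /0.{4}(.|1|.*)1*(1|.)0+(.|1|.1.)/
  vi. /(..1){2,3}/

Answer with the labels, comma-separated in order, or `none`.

i → no match
ii → no match
iii → no match
iv → no match
v → match
vi → no match — must end with `1`

v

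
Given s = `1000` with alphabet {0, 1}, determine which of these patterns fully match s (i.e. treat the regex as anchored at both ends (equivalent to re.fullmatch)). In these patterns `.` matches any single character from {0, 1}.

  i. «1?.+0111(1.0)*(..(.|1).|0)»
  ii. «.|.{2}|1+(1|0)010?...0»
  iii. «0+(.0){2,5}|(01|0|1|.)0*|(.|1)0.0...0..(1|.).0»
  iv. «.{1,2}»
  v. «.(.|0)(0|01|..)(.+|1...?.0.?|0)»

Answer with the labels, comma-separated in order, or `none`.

i → no match
ii → no match
iii → match
iv → no match
v → match

iii, v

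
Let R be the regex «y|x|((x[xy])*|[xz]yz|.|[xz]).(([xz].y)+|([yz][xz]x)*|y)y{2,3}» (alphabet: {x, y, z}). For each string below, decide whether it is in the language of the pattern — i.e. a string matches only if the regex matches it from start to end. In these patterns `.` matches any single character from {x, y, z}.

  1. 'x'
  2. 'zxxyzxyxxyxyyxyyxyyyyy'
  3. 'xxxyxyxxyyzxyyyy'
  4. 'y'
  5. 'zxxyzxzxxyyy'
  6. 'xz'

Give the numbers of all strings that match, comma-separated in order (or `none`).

1, 2, 3, 4

1. 'x' → match
2 → match
3 → match
4. 'y' → match
5. 'zxxyzxzxxyyy' → no match
6. 'xz' → no match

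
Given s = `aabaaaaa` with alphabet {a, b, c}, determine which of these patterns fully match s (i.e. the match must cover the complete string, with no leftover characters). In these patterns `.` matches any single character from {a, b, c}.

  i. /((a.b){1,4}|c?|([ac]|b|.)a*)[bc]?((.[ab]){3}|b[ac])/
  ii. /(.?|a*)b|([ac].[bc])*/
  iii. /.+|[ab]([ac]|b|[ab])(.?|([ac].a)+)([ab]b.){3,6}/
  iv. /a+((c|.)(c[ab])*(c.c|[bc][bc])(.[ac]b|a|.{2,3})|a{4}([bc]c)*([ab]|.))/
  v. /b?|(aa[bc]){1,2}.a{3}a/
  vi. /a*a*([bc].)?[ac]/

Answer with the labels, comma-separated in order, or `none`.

i, iii, v

i → match
ii → no match
iii → match
iv → no match
v → match
vi → no match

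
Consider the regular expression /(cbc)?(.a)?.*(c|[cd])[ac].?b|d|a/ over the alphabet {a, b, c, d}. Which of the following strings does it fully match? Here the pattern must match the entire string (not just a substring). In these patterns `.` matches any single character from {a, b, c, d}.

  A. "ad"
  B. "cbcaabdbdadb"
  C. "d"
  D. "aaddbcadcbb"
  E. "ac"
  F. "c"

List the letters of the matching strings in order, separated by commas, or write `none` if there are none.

B, C, D

A → no match
B → match
C → match
D → match
E → no match
F → no match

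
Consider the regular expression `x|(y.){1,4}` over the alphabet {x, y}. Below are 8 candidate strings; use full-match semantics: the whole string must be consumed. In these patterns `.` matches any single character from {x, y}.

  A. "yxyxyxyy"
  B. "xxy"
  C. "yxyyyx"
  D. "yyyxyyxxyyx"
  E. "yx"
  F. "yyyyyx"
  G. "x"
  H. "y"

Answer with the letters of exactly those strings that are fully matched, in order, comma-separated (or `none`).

A, C, E, F, G

A → match
B → no match
C → match
D → no match
E → match
F → match
G → match
H → no match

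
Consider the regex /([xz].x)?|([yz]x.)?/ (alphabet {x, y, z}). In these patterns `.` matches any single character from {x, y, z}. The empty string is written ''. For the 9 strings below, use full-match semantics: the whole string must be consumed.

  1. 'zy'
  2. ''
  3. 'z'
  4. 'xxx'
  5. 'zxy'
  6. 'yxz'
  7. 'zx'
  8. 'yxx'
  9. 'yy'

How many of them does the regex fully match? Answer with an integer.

5

1 → no match
2 → match
3 → no match
4 → match
5 → match
6 → match
7 → no match
8 → match
9 → no match
Total matched: 5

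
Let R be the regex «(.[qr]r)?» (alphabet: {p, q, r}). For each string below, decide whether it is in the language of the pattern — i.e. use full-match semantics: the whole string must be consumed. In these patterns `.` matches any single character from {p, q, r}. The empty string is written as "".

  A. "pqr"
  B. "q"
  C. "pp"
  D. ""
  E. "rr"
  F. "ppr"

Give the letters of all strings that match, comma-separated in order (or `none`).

A. "pqr" → match
B. "q" → no match
C. "pp" → no match
D. "" → match
E. "rr" → no match
F. "ppr" → no match

A, D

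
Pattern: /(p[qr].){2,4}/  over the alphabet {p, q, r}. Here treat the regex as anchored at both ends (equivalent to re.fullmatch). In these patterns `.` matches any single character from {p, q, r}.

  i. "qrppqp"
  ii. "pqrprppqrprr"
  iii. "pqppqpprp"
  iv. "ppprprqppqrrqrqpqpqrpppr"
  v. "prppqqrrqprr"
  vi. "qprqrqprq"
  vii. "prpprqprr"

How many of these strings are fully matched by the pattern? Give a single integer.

i. "qrppqp" → no match — must start with "p"
ii. "pqrprppqrprr" → match
iii. "pqppqpprp" → match
iv → no match
v. "prppqqrrqprr" → no match
vi. "qprqrqprq" → no match — must start with "p"
vii. "prpprqprr" → match
Total matched: 3

3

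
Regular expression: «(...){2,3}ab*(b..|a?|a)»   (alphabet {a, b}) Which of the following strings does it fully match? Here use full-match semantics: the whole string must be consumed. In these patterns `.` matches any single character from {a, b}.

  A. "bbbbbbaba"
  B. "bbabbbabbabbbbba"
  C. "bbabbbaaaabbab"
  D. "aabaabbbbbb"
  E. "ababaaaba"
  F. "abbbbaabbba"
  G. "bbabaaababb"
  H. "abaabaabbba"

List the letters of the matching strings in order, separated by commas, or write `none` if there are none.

A. "bbbbbbaba" → match
B → match
C → match
D. "aabaabbbbbb" → no match
E. "ababaaaba" → match
F. "abbbbaabbba" → match
G. "bbabaaababb" → no match
H. "abaabaabbba" → match

A, B, C, E, F, H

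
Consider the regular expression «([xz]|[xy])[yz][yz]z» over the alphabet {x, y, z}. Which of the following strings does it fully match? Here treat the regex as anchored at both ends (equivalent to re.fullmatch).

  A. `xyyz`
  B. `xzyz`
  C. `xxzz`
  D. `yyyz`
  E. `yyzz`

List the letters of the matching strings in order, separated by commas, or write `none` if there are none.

A → match
B → match
C → no match
D → match
E → match

A, B, D, E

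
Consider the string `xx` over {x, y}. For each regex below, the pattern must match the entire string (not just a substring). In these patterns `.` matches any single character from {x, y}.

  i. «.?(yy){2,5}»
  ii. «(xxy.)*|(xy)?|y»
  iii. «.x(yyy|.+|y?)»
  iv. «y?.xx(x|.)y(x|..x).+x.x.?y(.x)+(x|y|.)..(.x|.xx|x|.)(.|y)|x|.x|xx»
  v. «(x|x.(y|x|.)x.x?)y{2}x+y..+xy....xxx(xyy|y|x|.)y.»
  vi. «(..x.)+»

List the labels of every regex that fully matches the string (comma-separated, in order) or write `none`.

i → no match — must end with `yy`
ii → no match
iii → match
iv → match
v → no match
vi → no match

iii, iv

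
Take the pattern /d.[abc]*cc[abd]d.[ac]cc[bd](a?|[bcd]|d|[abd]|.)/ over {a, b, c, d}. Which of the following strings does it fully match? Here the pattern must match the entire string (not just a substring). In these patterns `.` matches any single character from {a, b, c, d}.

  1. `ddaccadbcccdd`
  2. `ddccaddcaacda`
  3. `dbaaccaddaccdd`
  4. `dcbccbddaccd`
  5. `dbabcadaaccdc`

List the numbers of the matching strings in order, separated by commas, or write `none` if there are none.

1 → match
2 → no match
3 → match
4. `dcbccbddaccd` → match
5 → no match

1, 3, 4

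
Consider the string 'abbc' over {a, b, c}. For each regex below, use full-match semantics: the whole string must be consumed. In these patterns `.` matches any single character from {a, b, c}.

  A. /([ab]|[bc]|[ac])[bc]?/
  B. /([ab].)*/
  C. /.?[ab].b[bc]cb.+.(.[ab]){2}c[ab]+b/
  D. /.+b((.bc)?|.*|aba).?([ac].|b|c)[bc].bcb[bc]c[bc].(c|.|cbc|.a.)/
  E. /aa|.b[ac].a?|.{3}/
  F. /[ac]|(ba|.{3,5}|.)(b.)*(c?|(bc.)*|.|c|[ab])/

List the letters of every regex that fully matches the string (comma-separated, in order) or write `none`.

B, F

A → no match
B → match
C → no match — must end with 'b'
D → no match
E → no match
F → match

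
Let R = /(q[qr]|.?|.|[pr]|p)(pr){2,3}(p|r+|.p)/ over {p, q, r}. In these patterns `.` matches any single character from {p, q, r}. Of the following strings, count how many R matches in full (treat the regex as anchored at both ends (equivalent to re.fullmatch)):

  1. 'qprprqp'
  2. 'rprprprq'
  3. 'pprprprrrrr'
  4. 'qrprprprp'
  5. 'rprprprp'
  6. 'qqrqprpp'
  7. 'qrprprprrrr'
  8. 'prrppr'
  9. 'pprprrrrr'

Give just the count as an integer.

1. 'qprprqp' → match
2. 'rprprprq' → no match
3. 'pprprprrrrr' → match
4. 'qrprprprp' → match
5. 'rprprprp' → match
6. 'qqrqprpp' → no match
7. 'qrprprprrrr' → match
8. 'prrppr' → no match
9. 'pprprrrrr' → match
Total matched: 6

6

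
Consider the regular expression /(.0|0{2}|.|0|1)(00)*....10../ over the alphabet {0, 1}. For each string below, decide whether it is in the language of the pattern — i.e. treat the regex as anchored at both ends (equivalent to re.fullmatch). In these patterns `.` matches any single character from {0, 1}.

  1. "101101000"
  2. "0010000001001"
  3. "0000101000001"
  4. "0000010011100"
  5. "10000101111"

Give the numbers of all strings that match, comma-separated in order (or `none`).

1

1 → match
2 → no match
3 → no match
4 → no match
5 → no match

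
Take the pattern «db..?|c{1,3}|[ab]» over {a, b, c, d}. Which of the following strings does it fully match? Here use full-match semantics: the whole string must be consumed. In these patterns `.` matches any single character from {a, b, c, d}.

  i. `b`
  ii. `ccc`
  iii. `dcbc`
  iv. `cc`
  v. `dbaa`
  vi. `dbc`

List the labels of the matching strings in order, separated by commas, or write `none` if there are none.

i → match
ii → match
iii → no match
iv → match
v → match
vi → match

i, ii, iv, v, vi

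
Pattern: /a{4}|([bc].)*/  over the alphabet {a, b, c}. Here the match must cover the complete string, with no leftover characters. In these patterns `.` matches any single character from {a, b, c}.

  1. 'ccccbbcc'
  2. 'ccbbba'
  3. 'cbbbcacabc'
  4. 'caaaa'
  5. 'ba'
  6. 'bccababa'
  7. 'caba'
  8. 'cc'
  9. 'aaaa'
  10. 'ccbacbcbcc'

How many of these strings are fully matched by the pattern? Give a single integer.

1 → match
2 → match
3 → match
4 → no match
5 → match
6 → match
7 → match
8 → match
9 → match
10 → match
Total matched: 9

9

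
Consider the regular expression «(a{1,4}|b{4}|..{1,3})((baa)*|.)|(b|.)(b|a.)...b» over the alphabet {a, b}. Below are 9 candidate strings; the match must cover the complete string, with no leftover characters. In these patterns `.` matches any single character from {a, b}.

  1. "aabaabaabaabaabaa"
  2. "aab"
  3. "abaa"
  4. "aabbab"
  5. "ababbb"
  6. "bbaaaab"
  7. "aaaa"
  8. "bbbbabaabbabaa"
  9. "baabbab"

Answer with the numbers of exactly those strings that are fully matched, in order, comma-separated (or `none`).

1 → match
2 → match
3 → match
4 → no match
5 → match
6 → no match
7 → match
8 → no match
9 → match

1, 2, 3, 5, 7, 9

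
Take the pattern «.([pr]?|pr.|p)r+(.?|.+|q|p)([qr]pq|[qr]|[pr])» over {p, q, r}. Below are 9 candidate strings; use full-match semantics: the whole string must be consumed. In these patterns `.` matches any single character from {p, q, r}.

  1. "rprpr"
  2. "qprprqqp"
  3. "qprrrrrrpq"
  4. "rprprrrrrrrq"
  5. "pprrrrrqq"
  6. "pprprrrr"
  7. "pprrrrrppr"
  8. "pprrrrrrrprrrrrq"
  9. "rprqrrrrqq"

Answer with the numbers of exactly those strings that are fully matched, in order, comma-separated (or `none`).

1 → match
2 → match
3 → match
4 → match
5 → match
6 → match
7 → match
8 → match
9 → match

1, 2, 3, 4, 5, 6, 7, 8, 9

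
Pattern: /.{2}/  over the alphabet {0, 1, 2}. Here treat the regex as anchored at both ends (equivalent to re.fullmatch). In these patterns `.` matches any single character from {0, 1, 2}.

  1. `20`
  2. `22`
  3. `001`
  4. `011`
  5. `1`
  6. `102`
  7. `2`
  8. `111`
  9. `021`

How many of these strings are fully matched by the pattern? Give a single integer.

1 → match
2 → match
3 → no match
4 → no match
5 → no match
6 → no match
7 → no match
8 → no match
9 → no match
Total matched: 2

2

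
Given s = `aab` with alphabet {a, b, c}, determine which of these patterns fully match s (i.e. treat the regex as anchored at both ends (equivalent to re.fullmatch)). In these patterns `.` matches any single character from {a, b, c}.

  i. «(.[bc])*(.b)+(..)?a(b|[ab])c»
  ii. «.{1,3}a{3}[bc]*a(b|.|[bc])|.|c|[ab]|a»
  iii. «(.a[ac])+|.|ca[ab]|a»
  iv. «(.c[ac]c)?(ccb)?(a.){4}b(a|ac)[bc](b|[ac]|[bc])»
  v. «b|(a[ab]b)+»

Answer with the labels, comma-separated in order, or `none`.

v

i → no match — must end with `c`
ii → no match
iii → no match
iv → no match
v → match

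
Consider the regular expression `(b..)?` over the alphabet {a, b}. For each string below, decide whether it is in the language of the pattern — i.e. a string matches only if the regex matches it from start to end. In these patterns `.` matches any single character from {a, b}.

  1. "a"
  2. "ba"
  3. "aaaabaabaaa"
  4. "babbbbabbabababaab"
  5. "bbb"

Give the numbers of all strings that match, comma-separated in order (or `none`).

1 → no match
2 → no match
3 → no match
4 → no match
5 → match

5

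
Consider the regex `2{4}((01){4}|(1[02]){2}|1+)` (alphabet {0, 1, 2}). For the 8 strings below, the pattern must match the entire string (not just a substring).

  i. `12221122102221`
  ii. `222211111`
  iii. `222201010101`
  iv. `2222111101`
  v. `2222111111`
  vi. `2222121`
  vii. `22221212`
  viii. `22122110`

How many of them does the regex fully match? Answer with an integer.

4

i → no match — must start with `2`
ii. `222211111` → match
iii. `222201010101` → match
iv. `2222111101` → no match
v. `2222111111` → match
vi. `2222121` → no match
vii. `22221212` → match
viii. `22122110` → no match
Total matched: 4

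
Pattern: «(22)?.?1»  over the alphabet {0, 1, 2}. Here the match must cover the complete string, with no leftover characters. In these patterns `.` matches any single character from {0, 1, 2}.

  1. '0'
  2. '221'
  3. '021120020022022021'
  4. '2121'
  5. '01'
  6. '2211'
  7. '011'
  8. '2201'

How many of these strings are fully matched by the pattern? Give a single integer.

1. '0' → no match — must end with '1'
2. '221' → match
3 → no match
4. '2121' → no match
5. '01' → match
6. '2211' → match
7. '011' → no match
8. '2201' → match
Total matched: 4

4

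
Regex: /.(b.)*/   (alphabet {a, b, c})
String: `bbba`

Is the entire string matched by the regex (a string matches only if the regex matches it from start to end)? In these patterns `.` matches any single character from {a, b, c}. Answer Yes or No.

No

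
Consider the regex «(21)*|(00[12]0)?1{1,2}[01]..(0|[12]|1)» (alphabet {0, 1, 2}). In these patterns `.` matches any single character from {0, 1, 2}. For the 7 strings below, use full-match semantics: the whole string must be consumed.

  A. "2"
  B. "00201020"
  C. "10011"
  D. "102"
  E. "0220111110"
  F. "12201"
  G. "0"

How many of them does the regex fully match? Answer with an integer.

A. "2" → no match
B. "00201020" → no match
C. "10011" → match
D. "102" → no match
E. "0220111110" → no match
F. "12201" → no match
G. "0" → no match
Total matched: 1

1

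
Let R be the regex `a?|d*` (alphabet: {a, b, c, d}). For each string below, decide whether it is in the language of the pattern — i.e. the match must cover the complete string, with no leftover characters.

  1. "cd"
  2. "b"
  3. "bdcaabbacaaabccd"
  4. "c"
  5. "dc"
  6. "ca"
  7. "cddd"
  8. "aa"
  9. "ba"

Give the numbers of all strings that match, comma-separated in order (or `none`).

1. "cd" → no match
2. "b" → no match
3 → no match
4. "c" → no match
5. "dc" → no match
6. "ca" → no match
7. "cddd" → no match
8. "aa" → no match
9. "ba" → no match

none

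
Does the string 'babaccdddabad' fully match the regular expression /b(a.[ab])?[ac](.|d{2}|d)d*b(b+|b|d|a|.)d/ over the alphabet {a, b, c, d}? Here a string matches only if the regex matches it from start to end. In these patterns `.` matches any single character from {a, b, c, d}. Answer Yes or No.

No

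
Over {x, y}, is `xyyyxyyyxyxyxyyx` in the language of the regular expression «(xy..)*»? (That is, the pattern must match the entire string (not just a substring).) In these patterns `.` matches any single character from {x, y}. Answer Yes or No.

Yes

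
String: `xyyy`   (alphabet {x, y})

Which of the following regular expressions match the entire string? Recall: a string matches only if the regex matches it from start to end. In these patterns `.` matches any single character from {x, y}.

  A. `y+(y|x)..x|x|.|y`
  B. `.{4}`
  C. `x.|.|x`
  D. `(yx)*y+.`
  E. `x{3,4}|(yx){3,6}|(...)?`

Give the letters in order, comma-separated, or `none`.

A → no match
B → match
C → no match
D → no match
E → no match

B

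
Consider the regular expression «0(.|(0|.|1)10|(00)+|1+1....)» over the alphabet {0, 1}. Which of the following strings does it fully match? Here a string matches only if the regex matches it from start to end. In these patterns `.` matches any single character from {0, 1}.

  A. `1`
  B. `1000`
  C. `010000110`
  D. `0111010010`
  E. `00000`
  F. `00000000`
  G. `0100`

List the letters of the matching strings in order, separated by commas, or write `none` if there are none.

E

A. `1` → no match — must start with `0`
B. `1000` → no match — must start with `0`
C. `010000110` → no match
D. `0111010010` → no match
E. `00000` → match
F. `00000000` → no match
G. `0100` → no match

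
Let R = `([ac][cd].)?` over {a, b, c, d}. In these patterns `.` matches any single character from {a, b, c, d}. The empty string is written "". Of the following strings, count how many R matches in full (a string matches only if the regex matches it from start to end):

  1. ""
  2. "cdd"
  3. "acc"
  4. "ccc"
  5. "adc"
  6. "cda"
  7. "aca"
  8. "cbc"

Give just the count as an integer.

1 → match
2 → match
3 → match
4 → match
5 → match
6 → match
7 → match
8 → no match
Total matched: 7

7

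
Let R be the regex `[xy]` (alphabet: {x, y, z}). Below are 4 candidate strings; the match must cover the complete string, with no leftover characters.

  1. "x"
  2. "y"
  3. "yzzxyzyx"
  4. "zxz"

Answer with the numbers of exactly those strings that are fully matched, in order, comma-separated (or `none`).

1 → match
2 → match
3 → no match
4 → no match

1, 2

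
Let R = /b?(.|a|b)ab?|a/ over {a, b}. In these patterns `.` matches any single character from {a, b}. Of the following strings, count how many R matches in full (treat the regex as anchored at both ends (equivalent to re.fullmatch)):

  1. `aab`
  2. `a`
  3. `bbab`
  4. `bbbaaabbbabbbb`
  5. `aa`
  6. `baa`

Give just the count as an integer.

5

1 → match
2 → match
3 → match
4 → no match
5 → match
6 → match
Total matched: 5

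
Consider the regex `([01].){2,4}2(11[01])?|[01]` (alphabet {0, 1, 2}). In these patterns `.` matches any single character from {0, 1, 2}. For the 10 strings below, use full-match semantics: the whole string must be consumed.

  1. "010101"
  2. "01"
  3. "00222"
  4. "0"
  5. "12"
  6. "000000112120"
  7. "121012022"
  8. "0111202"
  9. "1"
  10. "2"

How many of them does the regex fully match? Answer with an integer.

1 → no match
2 → no match
3 → no match
4 → match
5 → no match
6 → no match
7 → match
8 → no match
9 → match
10 → no match
Total matched: 3

3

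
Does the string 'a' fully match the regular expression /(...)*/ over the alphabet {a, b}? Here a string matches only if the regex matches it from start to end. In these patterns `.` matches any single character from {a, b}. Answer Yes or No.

No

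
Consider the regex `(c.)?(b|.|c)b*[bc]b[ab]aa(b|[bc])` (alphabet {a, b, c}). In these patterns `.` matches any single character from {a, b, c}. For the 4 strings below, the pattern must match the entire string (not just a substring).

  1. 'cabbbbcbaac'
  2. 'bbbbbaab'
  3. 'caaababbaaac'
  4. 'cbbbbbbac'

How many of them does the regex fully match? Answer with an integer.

1

1. 'cabbbbcbaac' → no match
2. 'bbbbbaab' → match
3. 'caaababbaaac' → no match
4. 'cbbbbbbac' → no match
Total matched: 1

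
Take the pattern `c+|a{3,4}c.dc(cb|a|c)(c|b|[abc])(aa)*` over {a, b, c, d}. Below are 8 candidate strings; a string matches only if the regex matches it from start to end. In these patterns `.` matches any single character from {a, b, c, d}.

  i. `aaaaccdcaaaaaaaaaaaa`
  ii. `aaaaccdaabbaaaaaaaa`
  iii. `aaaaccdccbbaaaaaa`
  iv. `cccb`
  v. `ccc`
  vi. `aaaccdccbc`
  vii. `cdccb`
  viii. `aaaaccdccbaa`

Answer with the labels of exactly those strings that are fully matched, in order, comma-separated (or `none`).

i, iii, v, vi, viii

i → match
ii → no match
iii → match
iv → no match
v → match
vi → match
vii → no match
viii → match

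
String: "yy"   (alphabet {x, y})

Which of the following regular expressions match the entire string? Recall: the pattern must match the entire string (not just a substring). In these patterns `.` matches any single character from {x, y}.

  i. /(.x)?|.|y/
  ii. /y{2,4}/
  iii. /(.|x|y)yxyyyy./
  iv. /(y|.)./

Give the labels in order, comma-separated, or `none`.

i → no match
ii → match
iii → no match
iv → match

ii, iv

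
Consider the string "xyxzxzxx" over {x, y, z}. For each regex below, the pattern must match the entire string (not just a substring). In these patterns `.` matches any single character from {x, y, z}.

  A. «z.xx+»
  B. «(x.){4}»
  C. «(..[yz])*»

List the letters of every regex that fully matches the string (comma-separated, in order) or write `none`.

B

A → no match — must start with "z"
B → match
C → no match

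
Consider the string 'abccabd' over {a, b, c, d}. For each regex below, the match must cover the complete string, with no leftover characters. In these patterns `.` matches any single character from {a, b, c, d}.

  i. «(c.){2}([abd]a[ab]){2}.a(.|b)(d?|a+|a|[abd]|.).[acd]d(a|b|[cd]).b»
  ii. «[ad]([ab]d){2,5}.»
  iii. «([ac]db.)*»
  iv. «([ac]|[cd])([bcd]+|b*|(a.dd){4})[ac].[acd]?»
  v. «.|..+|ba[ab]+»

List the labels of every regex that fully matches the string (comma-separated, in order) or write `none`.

iv, v

i → no match — must start with 'c'
ii → no match
iii → no match
iv → match
v → match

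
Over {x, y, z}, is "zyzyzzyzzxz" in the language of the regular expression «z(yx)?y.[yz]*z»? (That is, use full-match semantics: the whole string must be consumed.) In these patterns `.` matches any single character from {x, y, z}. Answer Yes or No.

No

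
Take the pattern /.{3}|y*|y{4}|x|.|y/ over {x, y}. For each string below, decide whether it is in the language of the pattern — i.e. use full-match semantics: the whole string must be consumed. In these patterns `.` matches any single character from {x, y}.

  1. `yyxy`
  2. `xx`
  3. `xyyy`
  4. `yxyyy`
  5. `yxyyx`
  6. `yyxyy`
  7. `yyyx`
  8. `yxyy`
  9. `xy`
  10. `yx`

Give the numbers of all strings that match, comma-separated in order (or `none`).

1 → no match
2 → no match
3 → no match
4 → no match
5 → no match
6 → no match
7 → no match
8 → no match
9 → no match
10 → no match

none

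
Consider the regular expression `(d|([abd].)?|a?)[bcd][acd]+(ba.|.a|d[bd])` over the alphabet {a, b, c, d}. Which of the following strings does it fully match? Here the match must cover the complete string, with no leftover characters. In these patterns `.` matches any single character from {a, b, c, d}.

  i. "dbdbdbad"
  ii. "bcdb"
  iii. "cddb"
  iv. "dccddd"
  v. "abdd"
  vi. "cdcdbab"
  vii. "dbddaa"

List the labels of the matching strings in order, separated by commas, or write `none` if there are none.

ii, iii, iv, vi, vii

i → no match
ii → match
iii → match
iv → match
v → no match
vi → match
vii → match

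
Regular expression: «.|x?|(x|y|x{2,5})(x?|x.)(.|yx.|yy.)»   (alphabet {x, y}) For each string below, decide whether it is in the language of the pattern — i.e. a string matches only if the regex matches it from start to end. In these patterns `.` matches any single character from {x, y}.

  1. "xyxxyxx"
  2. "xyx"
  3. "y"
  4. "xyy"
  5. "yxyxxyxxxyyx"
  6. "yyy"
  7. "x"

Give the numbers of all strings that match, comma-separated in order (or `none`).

1 → no match
2 → no match
3 → match
4 → no match
5 → no match
6 → no match
7 → match

3, 7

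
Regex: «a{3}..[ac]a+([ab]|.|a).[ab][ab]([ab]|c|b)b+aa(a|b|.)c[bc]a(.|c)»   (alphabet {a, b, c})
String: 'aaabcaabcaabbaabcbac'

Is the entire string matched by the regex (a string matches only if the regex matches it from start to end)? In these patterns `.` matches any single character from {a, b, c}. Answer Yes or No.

Yes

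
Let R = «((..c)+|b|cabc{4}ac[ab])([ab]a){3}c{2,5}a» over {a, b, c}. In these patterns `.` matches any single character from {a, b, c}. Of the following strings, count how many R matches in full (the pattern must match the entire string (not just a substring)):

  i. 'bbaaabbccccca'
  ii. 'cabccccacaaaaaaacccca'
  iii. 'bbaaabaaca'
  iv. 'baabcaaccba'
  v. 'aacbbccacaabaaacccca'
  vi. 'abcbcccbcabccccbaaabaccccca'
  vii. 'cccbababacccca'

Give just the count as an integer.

4

i → no match
ii → match
iii. 'bbaaabaaca' → no match
iv. 'baabcaaccba' → no match — must end with 'ca'
v → match
vi → match
vii → match
Total matched: 4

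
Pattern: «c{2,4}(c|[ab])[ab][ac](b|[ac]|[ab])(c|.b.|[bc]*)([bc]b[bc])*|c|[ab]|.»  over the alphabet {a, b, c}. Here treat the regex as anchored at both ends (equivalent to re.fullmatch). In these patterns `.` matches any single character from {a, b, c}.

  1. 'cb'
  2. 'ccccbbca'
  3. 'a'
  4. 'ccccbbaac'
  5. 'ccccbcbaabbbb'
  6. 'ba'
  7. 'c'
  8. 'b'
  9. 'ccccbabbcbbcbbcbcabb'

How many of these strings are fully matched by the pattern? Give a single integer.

1 → no match
2 → match
3 → match
4 → match
5 → no match
6 → no match
7 → match
8 → match
9 → no match
Total matched: 5

5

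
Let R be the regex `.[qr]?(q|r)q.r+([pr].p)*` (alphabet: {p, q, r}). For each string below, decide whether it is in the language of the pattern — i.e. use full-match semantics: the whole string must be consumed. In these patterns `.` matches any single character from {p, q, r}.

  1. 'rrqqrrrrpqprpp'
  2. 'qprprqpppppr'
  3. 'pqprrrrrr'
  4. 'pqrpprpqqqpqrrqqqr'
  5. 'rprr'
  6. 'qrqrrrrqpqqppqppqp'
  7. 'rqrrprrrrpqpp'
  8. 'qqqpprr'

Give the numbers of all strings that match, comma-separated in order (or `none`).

1 → match
2. 'qprprqpppppr' → no match
3. 'pqprrrrrr' → no match
4 → no match
5. 'rprr' → no match
6 → no match
7 → no match
8. 'qqqpprr' → no match

1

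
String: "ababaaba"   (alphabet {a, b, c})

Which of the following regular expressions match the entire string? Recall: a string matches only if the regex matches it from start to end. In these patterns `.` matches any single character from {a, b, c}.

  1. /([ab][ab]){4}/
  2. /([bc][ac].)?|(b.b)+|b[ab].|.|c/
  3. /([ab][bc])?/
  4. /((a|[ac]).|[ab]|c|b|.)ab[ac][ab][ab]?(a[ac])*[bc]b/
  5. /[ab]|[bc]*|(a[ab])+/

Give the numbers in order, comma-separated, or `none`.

1

1 → match
2 → no match
3 → no match
4 → no match — must end with "b"
5 → no match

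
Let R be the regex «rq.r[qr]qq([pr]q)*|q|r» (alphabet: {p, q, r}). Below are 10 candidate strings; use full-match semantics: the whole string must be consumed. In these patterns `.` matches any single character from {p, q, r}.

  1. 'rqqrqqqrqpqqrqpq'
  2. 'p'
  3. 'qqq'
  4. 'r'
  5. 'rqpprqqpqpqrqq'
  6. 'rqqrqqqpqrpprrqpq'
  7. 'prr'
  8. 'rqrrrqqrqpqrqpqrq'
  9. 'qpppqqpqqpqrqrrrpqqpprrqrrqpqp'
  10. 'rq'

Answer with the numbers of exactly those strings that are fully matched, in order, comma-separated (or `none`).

4, 8

1 → no match
2 → no match
3 → no match
4 → match
5 → no match
6 → no match
7 → no match
8 → match
9 → no match
10 → no match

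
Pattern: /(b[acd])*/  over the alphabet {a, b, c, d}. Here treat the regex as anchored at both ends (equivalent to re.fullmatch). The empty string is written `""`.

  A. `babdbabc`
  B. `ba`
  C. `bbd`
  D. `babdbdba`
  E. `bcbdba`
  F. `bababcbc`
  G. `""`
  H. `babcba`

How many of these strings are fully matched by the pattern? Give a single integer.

A → match
B → match
C → no match
D → match
E → match
F → match
G → match
H → match
Total matched: 7

7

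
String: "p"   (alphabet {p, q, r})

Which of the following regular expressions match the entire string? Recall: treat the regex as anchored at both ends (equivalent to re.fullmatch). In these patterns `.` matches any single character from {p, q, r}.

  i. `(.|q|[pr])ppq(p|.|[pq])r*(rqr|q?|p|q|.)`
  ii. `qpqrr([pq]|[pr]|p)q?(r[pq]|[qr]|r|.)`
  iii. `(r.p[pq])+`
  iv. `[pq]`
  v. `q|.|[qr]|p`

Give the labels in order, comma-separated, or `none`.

iv, v

i → no match
ii → no match — must start with "qpqrr"
iii → no match — must start with "r"
iv → match
v → match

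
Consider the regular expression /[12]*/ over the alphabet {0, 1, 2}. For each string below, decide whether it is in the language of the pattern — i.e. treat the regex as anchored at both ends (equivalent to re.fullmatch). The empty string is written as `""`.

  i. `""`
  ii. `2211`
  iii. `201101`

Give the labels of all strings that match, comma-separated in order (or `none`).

i → match
ii → match
iii → no match

i, ii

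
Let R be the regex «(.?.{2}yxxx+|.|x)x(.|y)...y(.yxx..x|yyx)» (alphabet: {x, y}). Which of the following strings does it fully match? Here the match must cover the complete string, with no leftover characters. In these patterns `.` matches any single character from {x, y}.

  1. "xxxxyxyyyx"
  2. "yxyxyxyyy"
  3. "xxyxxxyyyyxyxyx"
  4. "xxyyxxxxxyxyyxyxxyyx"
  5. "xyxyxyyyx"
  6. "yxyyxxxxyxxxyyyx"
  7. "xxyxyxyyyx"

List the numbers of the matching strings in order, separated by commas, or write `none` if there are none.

1 → match
2 → no match
3 → no match
4 → match
5 → no match
6 → match
7 → match

1, 4, 6, 7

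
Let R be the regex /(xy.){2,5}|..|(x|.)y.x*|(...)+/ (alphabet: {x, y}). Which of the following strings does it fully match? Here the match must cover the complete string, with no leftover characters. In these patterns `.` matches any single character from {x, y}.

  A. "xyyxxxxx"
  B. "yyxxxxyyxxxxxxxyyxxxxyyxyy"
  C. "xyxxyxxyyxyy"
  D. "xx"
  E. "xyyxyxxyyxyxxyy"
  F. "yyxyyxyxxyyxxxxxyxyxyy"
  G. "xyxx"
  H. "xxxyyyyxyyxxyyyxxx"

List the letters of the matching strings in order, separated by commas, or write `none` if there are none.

A → match
B → no match
C → match
D → match
E → match
F → no match
G → match
H → match

A, C, D, E, G, H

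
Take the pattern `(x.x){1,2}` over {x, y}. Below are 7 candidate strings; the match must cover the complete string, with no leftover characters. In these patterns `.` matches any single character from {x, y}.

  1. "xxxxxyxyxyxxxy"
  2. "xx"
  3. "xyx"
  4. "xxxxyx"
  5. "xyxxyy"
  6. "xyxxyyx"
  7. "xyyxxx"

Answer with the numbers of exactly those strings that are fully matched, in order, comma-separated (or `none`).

3, 4

1 → no match — must end with "x"
2. "xx" → no match
3. "xyx" → match
4. "xxxxyx" → match
5. "xyxxyy" → no match — must end with "x"
6. "xyxxyyx" → no match
7. "xyyxxx" → no match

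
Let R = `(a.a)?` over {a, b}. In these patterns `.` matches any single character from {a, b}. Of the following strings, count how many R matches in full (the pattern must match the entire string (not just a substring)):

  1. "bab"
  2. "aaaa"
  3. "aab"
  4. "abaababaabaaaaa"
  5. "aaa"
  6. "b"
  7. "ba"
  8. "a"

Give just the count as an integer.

1 → no match
2 → no match
3 → no match
4 → no match
5 → match
6 → no match
7 → no match
8 → no match
Total matched: 1

1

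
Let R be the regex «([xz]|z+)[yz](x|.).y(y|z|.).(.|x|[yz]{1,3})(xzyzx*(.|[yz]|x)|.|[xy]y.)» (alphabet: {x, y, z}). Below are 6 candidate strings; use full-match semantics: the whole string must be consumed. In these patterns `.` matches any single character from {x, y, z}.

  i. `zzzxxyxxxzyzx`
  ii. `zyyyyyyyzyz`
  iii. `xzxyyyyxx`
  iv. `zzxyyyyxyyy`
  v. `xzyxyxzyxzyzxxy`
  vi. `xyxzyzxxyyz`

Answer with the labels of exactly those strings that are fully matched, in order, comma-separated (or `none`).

ii, iii, iv, v, vi

i → no match
ii → match
iii → match
iv → match
v → match
vi → match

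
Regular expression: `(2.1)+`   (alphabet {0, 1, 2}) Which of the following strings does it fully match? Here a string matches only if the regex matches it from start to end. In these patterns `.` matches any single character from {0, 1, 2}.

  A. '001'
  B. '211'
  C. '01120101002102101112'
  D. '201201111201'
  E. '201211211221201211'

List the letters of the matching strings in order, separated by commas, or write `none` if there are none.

A → no match — must start with '2'
B → match
C → no match — must start with '2'
D → no match
E → match

B, E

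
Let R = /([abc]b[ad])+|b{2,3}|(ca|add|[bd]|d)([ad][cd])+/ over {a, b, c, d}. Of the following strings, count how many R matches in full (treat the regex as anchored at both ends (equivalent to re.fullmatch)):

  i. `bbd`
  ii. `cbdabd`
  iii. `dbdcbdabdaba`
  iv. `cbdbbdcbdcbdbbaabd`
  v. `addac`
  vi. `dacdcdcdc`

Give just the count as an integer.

5

i → match
ii → match
iii → no match
iv → match
v → match
vi → match
Total matched: 5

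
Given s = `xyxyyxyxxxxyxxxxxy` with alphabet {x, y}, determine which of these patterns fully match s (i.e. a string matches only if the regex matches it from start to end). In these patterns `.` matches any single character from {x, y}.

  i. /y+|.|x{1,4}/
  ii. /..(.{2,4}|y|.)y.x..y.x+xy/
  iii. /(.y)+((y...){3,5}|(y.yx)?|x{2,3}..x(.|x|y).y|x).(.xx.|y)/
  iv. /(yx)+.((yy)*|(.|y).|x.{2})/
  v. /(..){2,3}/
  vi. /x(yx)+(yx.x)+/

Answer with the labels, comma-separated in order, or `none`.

ii

i → no match
ii → match
iii → no match
iv → no match — must start with `yx`
v → no match
vi → no match — must end with `x`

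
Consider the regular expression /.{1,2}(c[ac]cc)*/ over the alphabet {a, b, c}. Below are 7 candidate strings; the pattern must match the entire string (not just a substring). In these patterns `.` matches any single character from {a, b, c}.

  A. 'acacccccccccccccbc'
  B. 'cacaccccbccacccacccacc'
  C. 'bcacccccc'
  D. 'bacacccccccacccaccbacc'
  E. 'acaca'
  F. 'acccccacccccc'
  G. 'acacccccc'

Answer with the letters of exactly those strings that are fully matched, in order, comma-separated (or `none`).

C, F, G

A → no match
B → no match
C → match
D → no match
E → no match
F → match
G → match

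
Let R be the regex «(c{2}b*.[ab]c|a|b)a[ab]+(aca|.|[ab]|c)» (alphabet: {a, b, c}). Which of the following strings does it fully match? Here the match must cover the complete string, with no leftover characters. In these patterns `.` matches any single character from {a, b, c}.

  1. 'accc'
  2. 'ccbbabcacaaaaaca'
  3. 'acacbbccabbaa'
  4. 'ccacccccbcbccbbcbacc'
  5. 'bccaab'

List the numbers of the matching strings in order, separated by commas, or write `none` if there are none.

1 → no match
2 → no match
3 → no match
4 → no match
5 → no match

none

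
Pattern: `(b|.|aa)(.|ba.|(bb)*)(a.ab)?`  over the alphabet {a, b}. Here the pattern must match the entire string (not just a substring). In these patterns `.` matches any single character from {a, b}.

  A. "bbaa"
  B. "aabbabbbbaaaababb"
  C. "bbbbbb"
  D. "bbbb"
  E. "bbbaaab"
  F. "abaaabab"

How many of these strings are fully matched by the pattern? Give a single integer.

A. "bbaa" → match
B → no match
C. "bbbbbb" → no match
D. "bbbb" → no match
E. "bbbaaab" → match
F. "abaaabab" → match
Total matched: 3

3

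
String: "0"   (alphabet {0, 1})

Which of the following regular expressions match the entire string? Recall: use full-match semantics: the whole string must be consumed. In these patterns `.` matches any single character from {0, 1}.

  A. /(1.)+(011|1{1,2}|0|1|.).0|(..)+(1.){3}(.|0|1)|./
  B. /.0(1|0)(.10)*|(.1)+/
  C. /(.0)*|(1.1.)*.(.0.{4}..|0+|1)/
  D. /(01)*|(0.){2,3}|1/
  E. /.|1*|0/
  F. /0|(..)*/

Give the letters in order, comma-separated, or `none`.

A → match
B → no match
C → no match
D → no match
E → match
F → match

A, E, F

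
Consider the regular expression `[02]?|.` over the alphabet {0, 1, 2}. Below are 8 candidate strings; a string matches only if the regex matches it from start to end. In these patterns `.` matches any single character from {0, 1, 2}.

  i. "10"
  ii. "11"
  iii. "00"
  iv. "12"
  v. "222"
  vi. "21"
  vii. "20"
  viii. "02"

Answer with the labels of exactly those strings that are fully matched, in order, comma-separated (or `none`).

none

i → no match
ii → no match
iii → no match
iv → no match
v → no match
vi → no match
vii → no match
viii → no match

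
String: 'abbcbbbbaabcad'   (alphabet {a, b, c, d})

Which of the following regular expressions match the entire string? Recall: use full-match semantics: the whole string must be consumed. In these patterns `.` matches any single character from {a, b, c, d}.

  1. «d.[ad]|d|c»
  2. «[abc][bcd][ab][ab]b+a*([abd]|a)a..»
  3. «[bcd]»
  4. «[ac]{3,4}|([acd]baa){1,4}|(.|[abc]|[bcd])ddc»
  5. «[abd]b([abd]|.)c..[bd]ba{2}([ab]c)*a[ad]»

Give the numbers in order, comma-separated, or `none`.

5

1 → no match
2 → no match
3 → no match
4 → no match
5 → match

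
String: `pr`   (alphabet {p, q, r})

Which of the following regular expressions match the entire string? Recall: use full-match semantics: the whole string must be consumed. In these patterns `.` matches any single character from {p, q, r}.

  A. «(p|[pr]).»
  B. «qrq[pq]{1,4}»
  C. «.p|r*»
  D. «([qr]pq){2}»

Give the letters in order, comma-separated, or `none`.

A → match
B → no match — must start with `qrq`
C → no match
D → no match — must end with `pq`

A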